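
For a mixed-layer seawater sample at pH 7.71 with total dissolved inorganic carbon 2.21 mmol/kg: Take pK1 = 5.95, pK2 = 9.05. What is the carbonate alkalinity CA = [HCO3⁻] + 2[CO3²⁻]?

CA = 2.27 mmol/kg

CA = [HCO3⁻] + 2[CO3²⁻] = (α₁ + 2α₂)·DIC
At pH 7.71: [H⁺]/K1 = 10^-1.76 = 0.017378, K2/[H⁺] = 10^-1.34 = 0.045709
α₁ = 1/(1 + 0.017378 + 0.045709) = 1/1.0631 = 0.9407; α₂ = α₁·K2/[H⁺] = 0.04300
α₁ + 2α₂ = 1.0266
CA = 1.0266 × 2.21 = 2.27 mmol/kg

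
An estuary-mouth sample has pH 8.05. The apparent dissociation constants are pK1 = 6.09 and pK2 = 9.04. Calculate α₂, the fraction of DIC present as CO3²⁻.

α₂ = 1 / (1 + [H⁺]/K2 + [H⁺]²/(K1K2)) = 1 / (1 + 10^+0.99 + 10^-0.97)
   = 1 / (1 + 9.7724 + 0.10715) = 1/10.880 = 0.09192

α₂ = 0.0919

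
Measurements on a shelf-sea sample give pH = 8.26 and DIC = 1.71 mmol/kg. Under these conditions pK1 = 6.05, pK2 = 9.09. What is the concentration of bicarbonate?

[HCO3⁻] = 1.48 mmol/kg

α₁ = 1 / (1 + [H⁺]/K1 + K2/[H⁺]) = 1 / (1 + 10^-2.21 + 10^-0.83)
   = 1 / (1 + 0.0061660 + 0.14791) = 1/1.1541 = 0.8665
[HCO3⁻] = α₁ × DIC = 0.8665 × 1.71 = 1.48 mmol/kg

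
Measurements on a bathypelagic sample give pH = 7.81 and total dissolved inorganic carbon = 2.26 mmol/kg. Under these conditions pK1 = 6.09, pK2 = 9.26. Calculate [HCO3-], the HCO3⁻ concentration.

[HCO3⁻] = 2.14 mmol/kg

α₁ = 1 / (1 + [H⁺]/K1 + K2/[H⁺]) = 1 / (1 + 10^-1.72 + 10^-1.45)
   = 1 / (1 + 0.019055 + 0.035481) = 1/1.0545 = 0.9483
[HCO3⁻] = α₁ × DIC = 0.9483 × 2.26 = 2.14 mmol/kg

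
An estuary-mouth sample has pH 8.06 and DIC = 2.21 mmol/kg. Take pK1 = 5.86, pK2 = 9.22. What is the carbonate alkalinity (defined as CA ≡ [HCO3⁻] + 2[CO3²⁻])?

CA = [HCO3⁻] + 2[CO3²⁻] = (α₁ + 2α₂)·DIC
At pH 8.06: [H⁺]/K1 = 10^-2.20 = 0.0063096, K2/[H⁺] = 10^-1.16 = 0.069183
α₁ = 1/(1 + 0.0063096 + 0.069183) = 1/1.0755 = 0.9298; α₂ = α₁·K2/[H⁺] = 0.06433
α₁ + 2α₂ = 1.0585
CA = 1.0585 × 2.21 = 2.34 mmol/kg

CA = 2.34 mmol/kg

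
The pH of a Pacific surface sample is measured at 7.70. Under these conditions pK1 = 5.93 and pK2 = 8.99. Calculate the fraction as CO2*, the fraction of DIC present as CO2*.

α₀ = 1 / (1 + K1/[H⁺] + K1K2/[H⁺]²) = 1 / (1 + 10^+1.77 + 10^+0.48)
   = 1 / (1 + 58.884 + 3.0200) = 1/62.904 = 0.01590

α₀ = 0.0159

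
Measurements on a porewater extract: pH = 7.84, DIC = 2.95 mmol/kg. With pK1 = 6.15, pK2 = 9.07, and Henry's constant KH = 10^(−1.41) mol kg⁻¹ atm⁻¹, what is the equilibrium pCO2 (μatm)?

pCO2 = 1430 μatm

α₀ = 1 / (1 + K1/[H⁺] + K1K2/[H⁺]²) = 1 / (1 + 10^+1.69 + 10^+0.46)
   = 1 / (1 + 48.978 + 2.8840) = 1/52.862 = 0.01892
[CO2*] = α₀ × DIC = 0.01892 × 2.95 = 0.05581 mmol/kg
pCO2 = [CO2*]/KH = 5.581×10^-5 / 3.890×10^-2 = 1430 μatm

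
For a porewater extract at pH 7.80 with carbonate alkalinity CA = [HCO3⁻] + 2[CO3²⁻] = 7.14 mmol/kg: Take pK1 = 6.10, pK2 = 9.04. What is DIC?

DIC = 6.90 mmol/kg

CA = [HCO3⁻] + 2[CO3²⁻] = (α₁ + 2α₂)·DIC
At pH 7.80: [H⁺]/K1 = 10^-1.70 = 0.019953, K2/[H⁺] = 10^-1.24 = 0.057544
α₁ = 1/(1 + 0.019953 + 0.057544) = 1/1.0775 = 0.9281; α₂ = α₁·K2/[H⁺] = 0.05341
α₁ + 2α₂ = 1.0349
DIC = CA / (α₁ + 2α₂) = 7.14 / 1.0349 = 6.90 mmol/kg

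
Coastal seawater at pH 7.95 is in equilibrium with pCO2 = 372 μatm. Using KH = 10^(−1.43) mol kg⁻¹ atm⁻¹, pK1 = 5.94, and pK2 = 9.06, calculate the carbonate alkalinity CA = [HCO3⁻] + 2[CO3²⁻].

CA = 1.63 mmol/kg

[CO2*] = KH · pCO2 = 10^(−1.43) × 372×10^-6 = 1.382×10^-5 mol/kg
α₀ = 1/(1 + K1/[H⁺] + K1K2/[H⁺]²) = 1/(1 + 10^+2.01 + 10^+0.90) = 0.008987
DIC = [CO2*]/α₀ = 1.382×10^-5 / 0.008987 = 1.538 mmol/kg
CA = (α₁ + 2α₂)·DIC = (0.9196 + 2×0.07139) × 1.538 = 1.63 mmol/kg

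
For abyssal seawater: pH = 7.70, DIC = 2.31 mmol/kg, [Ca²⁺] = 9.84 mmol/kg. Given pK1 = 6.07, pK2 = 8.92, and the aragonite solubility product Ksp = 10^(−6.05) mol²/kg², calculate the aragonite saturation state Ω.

Ω = 1.42

α₂ = 1 / (1 + [H⁺]/K2 + [H⁺]²/(K1K2)) = 1 / (1 + 10^+1.22 + 10^-0.41)
   = 1 / (1 + 16.596 + 0.38905) = 1/17.985 = 0.05560
[CO3²⁻] = α₂ × DIC = 0.05560 × 2.31 = 0.1284 mmol/kg
Ksp = 10^(−6.05) = 8.913×10^-7
Ω = [Ca²⁺][CO3²⁻]/Ksp = (9.84×10^-3)(1.284×10^-4) / 8.913×10^-7 = 1.42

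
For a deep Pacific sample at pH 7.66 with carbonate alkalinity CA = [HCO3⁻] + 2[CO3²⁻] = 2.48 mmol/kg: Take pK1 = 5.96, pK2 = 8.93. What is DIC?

CA = [HCO3⁻] + 2[CO3²⁻] = (α₁ + 2α₂)·DIC
At pH 7.66: [H⁺]/K1 = 10^-1.70 = 0.019953, K2/[H⁺] = 10^-1.27 = 0.053703
α₁ = 1/(1 + 0.019953 + 0.053703) = 1/1.0737 = 0.9314; α₂ = α₁·K2/[H⁺] = 0.05002
α₁ + 2α₂ = 1.0314
DIC = CA / (α₁ + 2α₂) = 2.48 / 1.0314 = 2.40 mmol/kg

DIC = 2.40 mmol/kg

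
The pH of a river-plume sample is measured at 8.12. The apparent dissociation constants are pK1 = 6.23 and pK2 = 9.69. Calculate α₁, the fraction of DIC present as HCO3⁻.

α₁ = 0.962

α₁ = 1 / (1 + [H⁺]/K1 + K2/[H⁺]) = 1 / (1 + 10^-1.89 + 10^-1.57)
   = 1 / (1 + 0.012882 + 0.026915) = 1/1.0398 = 0.9617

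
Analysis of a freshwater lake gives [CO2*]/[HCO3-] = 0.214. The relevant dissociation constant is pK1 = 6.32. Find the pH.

From K1 = [H⁺][HCO3-]/[CO2*]:  pH = pK1 − log₁₀([CO2*]/[HCO3-])
log₁₀(0.214) = -0.670
pH = 6.32 − (-0.670) = 6.99

pH = 6.99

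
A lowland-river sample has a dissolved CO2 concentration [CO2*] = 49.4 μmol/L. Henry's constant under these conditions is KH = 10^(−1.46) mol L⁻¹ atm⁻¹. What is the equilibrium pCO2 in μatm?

pCO2 = 1420 μatm

KH = 10^(−1.46) = 3.467×10^-2 mol L⁻¹ atm⁻¹
pCO2 = [CO2*]/KH = 49.4×10^-6 / 3.467×10^-2 = 1.42×10^-3 atm = 1420 μatm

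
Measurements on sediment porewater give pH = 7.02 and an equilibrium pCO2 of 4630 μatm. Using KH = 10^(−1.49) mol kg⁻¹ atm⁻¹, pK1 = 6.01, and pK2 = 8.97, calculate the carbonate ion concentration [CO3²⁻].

[CO2*] = KH · pCO2 = 10^(−1.49) × 4630×10^-6 = 1.498×10^-4 mol/kg
α₀ = 1/(1 + K1/[H⁺] + K1K2/[H⁺]²) = 1/(1 + 10^+1.01 + 10^-0.94) = 0.08812
DIC = [CO2*]/α₀ = 1.498×10^-4 / 0.08812 = 1.700 mmol/kg
[CO3²⁻] = α₂·DIC; α₂ = 0.01012, so [CO3²⁻] = 0.01012 × 1.700 = 0.0172 mmol/kg = 17.2 μmol/kg

[CO3²⁻] = 17.2 μmol/kg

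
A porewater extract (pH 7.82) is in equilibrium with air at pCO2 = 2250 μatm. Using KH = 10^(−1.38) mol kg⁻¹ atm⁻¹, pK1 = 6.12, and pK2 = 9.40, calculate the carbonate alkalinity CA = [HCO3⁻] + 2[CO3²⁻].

CA = 4.95 mmol/kg

[CO2*] = KH · pCO2 = 10^(−1.38) × 2250×10^-6 = 9.380×10^-5 mol/kg
α₀ = 1/(1 + K1/[H⁺] + K1K2/[H⁺]²) = 1/(1 + 10^+1.70 + 10^+0.12) = 0.01907
DIC = [CO2*]/α₀ = 9.380×10^-5 / 0.01907 = 4.918 mmol/kg
CA = (α₁ + 2α₂)·DIC = (0.9558 + 2×0.02514) × 4.918 = 4.95 mmol/kg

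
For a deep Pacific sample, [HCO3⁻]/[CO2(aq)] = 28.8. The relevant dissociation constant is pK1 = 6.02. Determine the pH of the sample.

From K1 = [H⁺][HCO3⁻]/[CO2(aq)]:  pH = pK1 + log₁₀([HCO3⁻]/[CO2(aq)])
log₁₀(28.8) = +1.459
pH = 6.02 + (+1.459) = 7.48

pH = 7.48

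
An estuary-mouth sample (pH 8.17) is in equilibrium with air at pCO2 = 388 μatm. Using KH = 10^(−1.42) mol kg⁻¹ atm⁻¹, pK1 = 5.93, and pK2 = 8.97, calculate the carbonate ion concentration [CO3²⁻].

[CO3²⁻] = 0.406 mmol/kg

[CO2*] = KH · pCO2 = 10^(−1.42) × 388×10^-6 = 1.475×10^-5 mol/kg
α₀ = 1/(1 + K1/[H⁺] + K1K2/[H⁺]²) = 1/(1 + 10^+2.24 + 10^+1.44) = 0.004943
DIC = [CO2*]/α₀ = 1.475×10^-5 / 0.004943 = 2.985 mmol/kg
[CO3²⁻] = α₂·DIC; α₂ = 0.1361, so [CO3²⁻] = 0.1361 × 2.985 = 0.406 mmol/kg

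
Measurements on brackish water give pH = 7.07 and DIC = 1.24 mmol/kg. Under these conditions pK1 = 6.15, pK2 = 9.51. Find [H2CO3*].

[CO2*] = 0.133 mmol/kg

α₀ = 1 / (1 + K1/[H⁺] + K1K2/[H⁺]²) = 1 / (1 + 10^+0.92 + 10^-1.52)
   = 1 / (1 + 8.3176 + 0.030200) = 1/9.3478 = 0.1070
[CO2*] = α₀ × DIC = 0.1070 × 1.24 = 0.133 mmol/kg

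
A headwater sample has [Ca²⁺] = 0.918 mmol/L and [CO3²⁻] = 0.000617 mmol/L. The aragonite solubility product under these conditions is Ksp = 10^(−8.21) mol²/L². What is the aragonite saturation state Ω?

Ksp = 10^(−8.21) = 6.166×10^-9
Ω = [Ca²⁺][CO3²⁻]/Ksp = (0.918×10^-3)(0.000617×10^-3) / 6.166×10^-9 = 0.0919

Ω = 0.0919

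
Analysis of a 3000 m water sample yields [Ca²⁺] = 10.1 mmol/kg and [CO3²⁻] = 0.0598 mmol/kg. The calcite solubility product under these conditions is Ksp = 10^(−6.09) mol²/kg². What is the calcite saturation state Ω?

Ksp = 10^(−6.09) = 8.128×10^-7
Ω = [Ca²⁺][CO3²⁻]/Ksp = (10.1×10^-3)(0.0598×10^-3) / 8.128×10^-7 = 0.743

Ω = 0.743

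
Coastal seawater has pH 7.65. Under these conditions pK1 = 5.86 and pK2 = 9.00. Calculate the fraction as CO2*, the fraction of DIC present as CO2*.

α₀ = 0.0153

α₀ = 1 / (1 + K1/[H⁺] + K1K2/[H⁺]²) = 1 / (1 + 10^+1.79 + 10^+0.44)
   = 1 / (1 + 61.660 + 2.7542) = 1/65.414 = 0.01529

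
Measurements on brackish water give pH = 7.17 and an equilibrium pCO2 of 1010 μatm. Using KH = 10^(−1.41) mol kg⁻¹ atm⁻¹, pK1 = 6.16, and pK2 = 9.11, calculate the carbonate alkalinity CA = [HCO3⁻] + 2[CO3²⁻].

[CO2*] = KH · pCO2 = 10^(−1.41) × 1010×10^-6 = 3.929×10^-5 mol/kg
α₀ = 1/(1 + K1/[H⁺] + K1K2/[H⁺]²) = 1/(1 + 10^+1.01 + 10^-0.93) = 0.08810
DIC = [CO2*]/α₀ = 3.929×10^-5 / 0.08810 = 0.4460 mmol/kg
CA = (α₁ + 2α₂)·DIC = (0.9015 + 2×0.01035) × 0.4460 = 0.411 mmol/kg

CA = 0.411 mmol/kg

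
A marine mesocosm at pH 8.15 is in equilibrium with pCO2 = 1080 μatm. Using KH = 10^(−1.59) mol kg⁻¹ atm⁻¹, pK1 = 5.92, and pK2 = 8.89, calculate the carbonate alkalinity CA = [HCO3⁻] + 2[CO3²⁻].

CA = 6.43 mmol/kg

[CO2*] = KH · pCO2 = 10^(−1.59) × 1080×10^-6 = 2.776×10^-5 mol/kg
α₀ = 1/(1 + K1/[H⁺] + K1K2/[H⁺]²) = 1/(1 + 10^+2.23 + 10^+1.49) = 0.004957
DIC = [CO2*]/α₀ = 2.776×10^-5 / 0.004957 = 5.600 mmol/kg
CA = (α₁ + 2α₂)·DIC = (0.8419 + 2×0.1532) × 5.600 = 6.43 mmol/kg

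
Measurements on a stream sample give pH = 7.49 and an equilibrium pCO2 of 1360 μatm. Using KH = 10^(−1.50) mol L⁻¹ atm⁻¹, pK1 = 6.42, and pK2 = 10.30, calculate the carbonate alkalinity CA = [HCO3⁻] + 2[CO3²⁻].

CA = 0.507 mmol/L

[CO2*] = KH · pCO2 = 10^(−1.50) × 1360×10^-6 = 4.301×10^-5 mol/L
α₀ = 1/(1 + K1/[H⁺] + K1K2/[H⁺]²) = 1/(1 + 10^+1.07 + 10^-1.74) = 0.07833
DIC = [CO2*]/α₀ = 4.301×10^-5 / 0.07833 = 0.5491 mmol/L
CA = (α₁ + 2α₂)·DIC = (0.9202 + 2×0.001425) × 0.5491 = 0.507 mmol/L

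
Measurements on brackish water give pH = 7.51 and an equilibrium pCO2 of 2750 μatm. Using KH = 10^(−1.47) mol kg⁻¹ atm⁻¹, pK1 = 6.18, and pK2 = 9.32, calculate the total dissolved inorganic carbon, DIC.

[CO2*] = KH · pCO2 = 10^(−1.47) × 2750×10^-6 = 9.318×10^-5 mol/kg
α₀ = 1/(1 + K1/[H⁺] + K1K2/[H⁺]²) = 1/(1 + 10^+1.33 + 10^-0.48) = 0.04403
DIC = [CO2*]/α₀ = 9.318×10^-5 / 0.04403 = 2.12 mmol/kg

DIC = 2.12 mmol/kg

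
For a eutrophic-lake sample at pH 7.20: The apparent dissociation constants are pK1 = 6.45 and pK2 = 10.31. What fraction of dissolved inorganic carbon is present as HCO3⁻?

α₁ = 1 / (1 + [H⁺]/K1 + K2/[H⁺]) = 1 / (1 + 10^-0.75 + 10^-3.11)
   = 1 / (1 + 0.17783 + 0.00077625) = 1/1.1786 = 0.8485

α₁ = 0.848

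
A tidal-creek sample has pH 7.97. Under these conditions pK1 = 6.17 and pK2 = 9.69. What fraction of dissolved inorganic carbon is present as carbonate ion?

α₂ = 0.0184

α₂ = 1 / (1 + [H⁺]/K2 + [H⁺]²/(K1K2)) = 1 / (1 + 10^+1.72 + 10^-0.08)
   = 1 / (1 + 52.481 + 0.83176) = 1/54.313 = 0.01841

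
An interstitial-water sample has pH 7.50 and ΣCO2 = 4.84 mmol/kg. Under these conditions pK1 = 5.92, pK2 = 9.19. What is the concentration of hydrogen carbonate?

α₁ = 1 / (1 + [H⁺]/K1 + K2/[H⁺]) = 1 / (1 + 10^-1.58 + 10^-1.69)
   = 1 / (1 + 0.026303 + 0.020417) = 1/1.0467 = 0.9554
[HCO3⁻] = α₁ × DIC = 0.9554 × 4.84 = 4.62 mmol/kg

[HCO3⁻] = 4.62 mmol/kg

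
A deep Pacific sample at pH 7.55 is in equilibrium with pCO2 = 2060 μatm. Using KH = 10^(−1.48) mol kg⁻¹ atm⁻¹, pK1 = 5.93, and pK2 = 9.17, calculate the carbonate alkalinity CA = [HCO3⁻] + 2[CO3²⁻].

CA = 2.98 mmol/kg

[CO2*] = KH · pCO2 = 10^(−1.48) × 2060×10^-6 = 6.821×10^-5 mol/kg
α₀ = 1/(1 + K1/[H⁺] + K1K2/[H⁺]²) = 1/(1 + 10^+1.62 + 10^+0.00) = 0.02289
DIC = [CO2*]/α₀ = 6.821×10^-5 / 0.02289 = 2.980 mmol/kg
CA = (α₁ + 2α₂)·DIC = (0.9542 + 2×0.02289) × 2.980 = 2.98 mmol/kg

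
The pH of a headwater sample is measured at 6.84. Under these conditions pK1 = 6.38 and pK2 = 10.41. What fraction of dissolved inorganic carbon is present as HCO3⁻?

α₁ = 1 / (1 + [H⁺]/K1 + K2/[H⁺]) = 1 / (1 + 10^-0.46 + 10^-3.57)
   = 1 / (1 + 0.34674 + 0.00026915) = 1/1.3470 = 0.7424

α₁ = 0.742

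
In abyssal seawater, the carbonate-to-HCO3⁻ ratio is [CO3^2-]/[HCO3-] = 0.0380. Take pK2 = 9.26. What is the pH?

pH = 7.84

From K2 = [H⁺][CO3^2-]/[HCO3-]:  pH = pK2 + log₁₀([CO3^2-]/[HCO3-])
log₁₀(0.0380) = -1.420
pH = 9.26 + (-1.420) = 7.84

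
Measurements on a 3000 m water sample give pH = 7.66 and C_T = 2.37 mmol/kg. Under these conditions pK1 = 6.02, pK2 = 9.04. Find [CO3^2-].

[CO3²⁻] = 0.0928 mmol/kg

α₂ = 1 / (1 + [H⁺]/K2 + [H⁺]²/(K1K2)) = 1 / (1 + 10^+1.38 + 10^-0.26)
   = 1 / (1 + 23.988 + 0.54954) = 1/25.538 = 0.03916
[CO3²⁻] = α₂ × DIC = 0.03916 × 2.37 = 0.0928 mmol/kg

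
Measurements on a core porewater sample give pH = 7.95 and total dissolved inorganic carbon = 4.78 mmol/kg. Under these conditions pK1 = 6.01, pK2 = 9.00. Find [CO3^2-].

[CO3²⁻] = 0.387 mmol/kg

α₂ = 1 / (1 + [H⁺]/K2 + [H⁺]²/(K1K2)) = 1 / (1 + 10^+1.05 + 10^-0.89)
   = 1 / (1 + 11.220 + 0.12882) = 1/12.349 = 0.08098
[CO3²⁻] = α₂ × DIC = 0.08098 × 4.78 = 0.387 mmol/kg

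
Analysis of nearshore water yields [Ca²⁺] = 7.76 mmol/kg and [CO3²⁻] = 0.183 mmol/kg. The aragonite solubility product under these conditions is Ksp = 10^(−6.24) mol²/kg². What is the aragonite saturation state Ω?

Ω = 2.47

Ksp = 10^(−6.24) = 5.754×10^-7
Ω = [Ca²⁺][CO3²⁻]/Ksp = (7.76×10^-3)(0.183×10^-3) / 5.754×10^-7 = 2.47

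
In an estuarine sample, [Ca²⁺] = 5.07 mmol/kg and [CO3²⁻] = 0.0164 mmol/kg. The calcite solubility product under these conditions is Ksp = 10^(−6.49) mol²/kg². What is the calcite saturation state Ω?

Ω = 0.257

Ksp = 10^(−6.49) = 3.236×10^-7
Ω = [Ca²⁺][CO3²⁻]/Ksp = (5.07×10^-3)(0.0164×10^-3) / 3.236×10^-7 = 0.257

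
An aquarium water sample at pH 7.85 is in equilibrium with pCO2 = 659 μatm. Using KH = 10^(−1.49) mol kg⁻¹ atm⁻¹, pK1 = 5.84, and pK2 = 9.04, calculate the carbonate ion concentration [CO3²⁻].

[CO2*] = KH · pCO2 = 10^(−1.49) × 659×10^-6 = 2.132×10^-5 mol/kg
α₀ = 1/(1 + K1/[H⁺] + K1K2/[H⁺]²) = 1/(1 + 10^+2.01 + 10^+0.82) = 0.009096
DIC = [CO2*]/α₀ = 2.132×10^-5 / 0.009096 = 2.344 mmol/kg
[CO3²⁻] = α₂·DIC; α₂ = 0.06010, so [CO3²⁻] = 0.06010 × 2.344 = 0.141 mmol/kg

[CO3²⁻] = 0.141 mmol/kg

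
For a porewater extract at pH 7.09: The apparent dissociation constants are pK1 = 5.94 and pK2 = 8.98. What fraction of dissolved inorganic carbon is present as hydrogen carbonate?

α₁ = 1 / (1 + [H⁺]/K1 + K2/[H⁺]) = 1 / (1 + 10^-1.15 + 10^-1.89)
   = 1 / (1 + 0.070795 + 0.012882) = 1/1.0837 = 0.9228

α₁ = 0.923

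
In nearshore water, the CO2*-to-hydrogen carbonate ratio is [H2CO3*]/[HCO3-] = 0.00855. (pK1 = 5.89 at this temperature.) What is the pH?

From K1 = [H⁺][HCO3-]/[H2CO3*]:  pH = pK1 − log₁₀([H2CO3*]/[HCO3-])
log₁₀(0.00855) = -2.068
pH = 5.89 − (-2.068) = 7.96

pH = 7.96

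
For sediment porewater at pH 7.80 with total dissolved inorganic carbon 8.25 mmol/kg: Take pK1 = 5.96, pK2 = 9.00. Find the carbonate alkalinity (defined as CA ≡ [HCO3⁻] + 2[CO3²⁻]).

CA = [HCO3⁻] + 2[CO3²⁻] = (α₁ + 2α₂)·DIC
At pH 7.80: [H⁺]/K1 = 10^-1.84 = 0.014454, K2/[H⁺] = 10^-1.20 = 0.063096
α₁ = 1/(1 + 0.014454 + 0.063096) = 1/1.0776 = 0.9280; α₂ = α₁·K2/[H⁺] = 0.05855
α₁ + 2α₂ = 1.0451
CA = 1.0451 × 8.25 = 8.62 mmol/kg

CA = 8.62 mmol/kg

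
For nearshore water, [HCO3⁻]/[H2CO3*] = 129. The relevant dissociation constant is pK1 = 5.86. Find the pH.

pH = 7.97

From K1 = [H⁺][HCO3⁻]/[H2CO3*]:  pH = pK1 + log₁₀([HCO3⁻]/[H2CO3*])
log₁₀(129) = +2.111
pH = 5.86 + (+2.111) = 7.97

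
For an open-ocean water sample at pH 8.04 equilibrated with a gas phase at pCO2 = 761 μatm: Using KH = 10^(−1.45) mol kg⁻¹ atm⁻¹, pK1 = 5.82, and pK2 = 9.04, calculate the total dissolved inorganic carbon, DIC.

DIC = 4.96 mmol/kg

[CO2*] = KH · pCO2 = 10^(−1.45) × 761×10^-6 = 2.700×10^-5 mol/kg
α₀ = 1/(1 + K1/[H⁺] + K1K2/[H⁺]²) = 1/(1 + 10^+2.22 + 10^+1.22) = 0.005448
DIC = [CO2*]/α₀ = 2.700×10^-5 / 0.005448 = 4.96 mmol/kg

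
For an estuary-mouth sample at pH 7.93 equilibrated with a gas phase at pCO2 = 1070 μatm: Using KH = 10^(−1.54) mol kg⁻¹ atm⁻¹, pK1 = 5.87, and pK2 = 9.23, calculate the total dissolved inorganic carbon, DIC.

[CO2*] = KH · pCO2 = 10^(−1.54) × 1070×10^-6 = 3.086×10^-5 mol/kg
α₀ = 1/(1 + K1/[H⁺] + K1K2/[H⁺]²) = 1/(1 + 10^+2.06 + 10^+0.76) = 0.008226
DIC = [CO2*]/α₀ = 3.086×10^-5 / 0.008226 = 3.75 mmol/kg

DIC = 3.75 mmol/kg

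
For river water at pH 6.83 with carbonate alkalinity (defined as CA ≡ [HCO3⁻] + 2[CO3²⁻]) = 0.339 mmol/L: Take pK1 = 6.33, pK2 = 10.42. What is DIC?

DIC = 0.446 mmol/L

CA = [HCO3⁻] + 2[CO3²⁻] = (α₁ + 2α₂)·DIC
At pH 6.83: [H⁺]/K1 = 10^-0.50 = 0.31623, K2/[H⁺] = 10^-3.59 = 0.00025704
α₁ = 1/(1 + 0.31623 + 0.00025704) = 1/1.3165 = 0.7596; α₂ = α₁·K2/[H⁺] = 0.0001952
α₁ + 2α₂ = 0.7600
DIC = CA / (α₁ + 2α₂) = 0.339 / 0.7600 = 0.446 mmol/L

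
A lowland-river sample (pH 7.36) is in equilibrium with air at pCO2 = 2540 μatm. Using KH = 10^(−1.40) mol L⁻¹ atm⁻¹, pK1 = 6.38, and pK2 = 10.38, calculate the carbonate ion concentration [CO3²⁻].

[CO2*] = KH · pCO2 = 10^(−1.40) × 2540×10^-6 = 1.011×10^-4 mol/L
α₀ = 1/(1 + K1/[H⁺] + K1K2/[H⁺]²) = 1/(1 + 10^+0.98 + 10^-2.04) = 0.09471
DIC = [CO2*]/α₀ = 1.011×10^-4 / 0.09471 = 1.068 mmol/L
[CO3²⁻] = α₂·DIC; α₂ = 0.0008637, so [CO3²⁻] = 0.0008637 × 1.068 = 0.000922 mmol/L = 0.922 μmol/L

[CO3²⁻] = 0.922 μmol/L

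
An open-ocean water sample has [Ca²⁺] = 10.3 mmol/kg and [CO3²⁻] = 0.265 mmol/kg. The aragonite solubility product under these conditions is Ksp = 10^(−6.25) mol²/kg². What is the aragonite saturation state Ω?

Ω = 4.85

Ksp = 10^(−6.25) = 5.623×10^-7
Ω = [Ca²⁺][CO3²⁻]/Ksp = (10.3×10^-3)(0.265×10^-3) / 5.623×10^-7 = 4.85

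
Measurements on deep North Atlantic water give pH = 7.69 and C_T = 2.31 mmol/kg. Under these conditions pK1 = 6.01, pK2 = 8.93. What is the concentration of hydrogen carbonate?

α₁ = 1 / (1 + [H⁺]/K1 + K2/[H⁺]) = 1 / (1 + 10^-1.68 + 10^-1.24)
   = 1 / (1 + 0.020893 + 0.057544) = 1/1.0784 = 0.9273
[HCO3⁻] = α₁ × DIC = 0.9273 × 2.31 = 2.14 mmol/kg

[HCO3⁻] = 2.14 mmol/kg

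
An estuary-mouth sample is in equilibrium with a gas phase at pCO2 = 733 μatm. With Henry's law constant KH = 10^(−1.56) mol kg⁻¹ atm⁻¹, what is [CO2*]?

[CO2*] = 20.2 μmol/kg

KH = 10^(−1.56) = 2.754×10^-2 mol kg⁻¹ atm⁻¹
[CO2*] = KH · pCO2 = 2.754×10^-2 × 733×10^-6 atm = 2.02×10^-5 mol/kg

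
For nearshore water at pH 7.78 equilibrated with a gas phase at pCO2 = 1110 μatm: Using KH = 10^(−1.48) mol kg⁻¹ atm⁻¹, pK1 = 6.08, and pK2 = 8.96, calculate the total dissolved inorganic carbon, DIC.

DIC = 2.00 mmol/kg

[CO2*] = KH · pCO2 = 10^(−1.48) × 1110×10^-6 = 3.676×10^-5 mol/kg
α₀ = 1/(1 + K1/[H⁺] + K1K2/[H⁺]²) = 1/(1 + 10^+1.70 + 10^+0.52) = 0.01837
DIC = [CO2*]/α₀ = 3.676×10^-5 / 0.01837 = 2.00 mmol/kg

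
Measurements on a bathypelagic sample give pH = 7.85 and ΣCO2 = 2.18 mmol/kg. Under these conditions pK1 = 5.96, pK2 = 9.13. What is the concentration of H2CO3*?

α₀ = 1 / (1 + K1/[H⁺] + K1K2/[H⁺]²) = 1 / (1 + 10^+1.89 + 10^+0.61)
   = 1 / (1 + 77.625 + 4.0738) = 1/82.699 = 0.01209
[CO2*] = α₀ × DIC = 0.01209 × 2.18 = 0.0264 mmol/kg

[CO2*] = 0.0264 mmol/kg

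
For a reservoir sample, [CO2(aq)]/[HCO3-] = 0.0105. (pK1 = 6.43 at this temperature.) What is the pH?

From K1 = [H⁺][HCO3-]/[CO2(aq)]:  pH = pK1 − log₁₀([CO2(aq)]/[HCO3-])
log₁₀(0.0105) = -1.979
pH = 6.43 − (-1.979) = 8.41

pH = 8.41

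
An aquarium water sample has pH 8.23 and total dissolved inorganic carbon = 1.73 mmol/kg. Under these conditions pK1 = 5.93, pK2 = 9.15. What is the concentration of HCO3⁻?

[HCO3⁻] = 1.54 mmol/kg

α₁ = 1 / (1 + [H⁺]/K1 + K2/[H⁺]) = 1 / (1 + 10^-2.30 + 10^-0.92)
   = 1 / (1 + 0.0050119 + 0.12023) = 1/1.1252 = 0.8887
[HCO3⁻] = α₁ × DIC = 0.8887 × 1.73 = 1.54 mmol/kg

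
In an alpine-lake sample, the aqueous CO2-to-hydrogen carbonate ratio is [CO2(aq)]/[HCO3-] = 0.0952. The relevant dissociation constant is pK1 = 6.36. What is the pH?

From K1 = [H⁺][HCO3-]/[CO2(aq)]:  pH = pK1 − log₁₀([CO2(aq)]/[HCO3-])
log₁₀(0.0952) = -1.021
pH = 6.36 − (-1.021) = 7.38

pH = 7.38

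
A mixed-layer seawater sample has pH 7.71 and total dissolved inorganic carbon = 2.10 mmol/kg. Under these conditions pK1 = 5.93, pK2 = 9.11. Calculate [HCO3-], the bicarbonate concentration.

α₁ = 1 / (1 + [H⁺]/K1 + K2/[H⁺]) = 1 / (1 + 10^-1.78 + 10^-1.40)
   = 1 / (1 + 0.016596 + 0.039811) = 1/1.0564 = 0.9466
[HCO3⁻] = α₁ × DIC = 0.9466 × 2.10 = 1.99 mmol/kg

[HCO3⁻] = 1.99 mmol/kg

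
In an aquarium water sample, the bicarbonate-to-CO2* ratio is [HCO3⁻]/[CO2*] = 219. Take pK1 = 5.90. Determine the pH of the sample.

From K1 = [H⁺][HCO3⁻]/[CO2*]:  pH = pK1 + log₁₀([HCO3⁻]/[CO2*])
log₁₀(219) = +2.340
pH = 5.90 + (+2.340) = 8.24

pH = 8.24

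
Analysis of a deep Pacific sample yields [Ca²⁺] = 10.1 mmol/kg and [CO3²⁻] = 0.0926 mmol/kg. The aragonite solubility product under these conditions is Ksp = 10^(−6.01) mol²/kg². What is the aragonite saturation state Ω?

Ω = 0.957

Ksp = 10^(−6.01) = 9.772×10^-7
Ω = [Ca²⁺][CO3²⁻]/Ksp = (10.1×10^-3)(0.0926×10^-3) / 9.772×10^-7 = 0.957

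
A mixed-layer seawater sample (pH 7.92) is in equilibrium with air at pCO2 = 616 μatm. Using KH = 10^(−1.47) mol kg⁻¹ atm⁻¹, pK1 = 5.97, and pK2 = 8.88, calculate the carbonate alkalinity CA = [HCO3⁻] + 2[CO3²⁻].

CA = 2.27 mmol/kg

[CO2*] = KH · pCO2 = 10^(−1.47) × 616×10^-6 = 2.087×10^-5 mol/kg
α₀ = 1/(1 + K1/[H⁺] + K1K2/[H⁺]²) = 1/(1 + 10^+1.95 + 10^+0.99) = 0.01001
DIC = [CO2*]/α₀ = 2.087×10^-5 / 0.01001 = 2.085 mmol/kg
CA = (α₁ + 2α₂)·DIC = (0.8922 + 2×0.09782) × 2.085 = 2.27 mmol/kg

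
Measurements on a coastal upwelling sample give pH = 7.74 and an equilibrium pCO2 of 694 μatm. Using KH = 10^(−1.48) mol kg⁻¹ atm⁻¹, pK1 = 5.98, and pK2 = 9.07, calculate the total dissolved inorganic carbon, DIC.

DIC = 1.41 mmol/kg

[CO2*] = KH · pCO2 = 10^(−1.48) × 694×10^-6 = 2.298×10^-5 mol/kg
α₀ = 1/(1 + K1/[H⁺] + K1K2/[H⁺]²) = 1/(1 + 10^+1.76 + 10^+0.43) = 0.01633
DIC = [CO2*]/α₀ = 2.298×10^-5 / 0.01633 = 1.41 mmol/kg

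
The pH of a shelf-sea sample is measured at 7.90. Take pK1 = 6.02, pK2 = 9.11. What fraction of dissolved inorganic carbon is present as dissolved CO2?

α₀ = 1 / (1 + K1/[H⁺] + K1K2/[H⁺]²) = 1 / (1 + 10^+1.88 + 10^+0.67)
   = 1 / (1 + 75.858 + 4.6774) = 1/81.535 = 0.01226

α₀ = 0.0123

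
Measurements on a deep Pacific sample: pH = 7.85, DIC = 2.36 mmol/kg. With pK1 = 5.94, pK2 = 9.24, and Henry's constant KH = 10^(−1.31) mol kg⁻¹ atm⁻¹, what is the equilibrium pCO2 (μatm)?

α₀ = 1 / (1 + K1/[H⁺] + K1K2/[H⁺]²) = 1 / (1 + 10^+1.91 + 10^+0.52)
   = 1 / (1 + 81.283 + 3.3113) = 1/85.594 = 0.01168
[CO2*] = α₀ × DIC = 0.01168 × 2.36 = 0.02757 mmol/kg
pCO2 = [CO2*]/KH = 2.757×10^-5 / 4.898×10^-2 = 563 μatm

pCO2 = 563 μatm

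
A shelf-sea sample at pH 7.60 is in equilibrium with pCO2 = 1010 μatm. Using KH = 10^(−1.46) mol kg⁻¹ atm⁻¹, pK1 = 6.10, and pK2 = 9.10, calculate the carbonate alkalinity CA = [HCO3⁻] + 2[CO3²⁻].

CA = 1.18 mmol/kg

[CO2*] = KH · pCO2 = 10^(−1.46) × 1010×10^-6 = 3.502×10^-5 mol/kg
α₀ = 1/(1 + K1/[H⁺] + K1K2/[H⁺]²) = 1/(1 + 10^+1.50 + 10^+0.00) = 0.02974
DIC = [CO2*]/α₀ = 3.502×10^-5 / 0.02974 = 1.177 mmol/kg
CA = (α₁ + 2α₂)·DIC = (0.9405 + 2×0.02974) × 1.177 = 1.18 mmol/kg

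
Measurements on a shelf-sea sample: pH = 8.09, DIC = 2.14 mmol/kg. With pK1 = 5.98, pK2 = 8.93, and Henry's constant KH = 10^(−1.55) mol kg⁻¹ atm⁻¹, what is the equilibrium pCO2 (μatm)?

α₀ = 1 / (1 + K1/[H⁺] + K1K2/[H⁺]²) = 1 / (1 + 10^+2.11 + 10^+1.27)
   = 1 / (1 + 128.82 + 18.621) = 1/148.45 = 0.006736
[CO2*] = α₀ × DIC = 0.006736 × 2.14 = 0.01442 mmol/kg = 14.42 μmol/kg
pCO2 = [CO2*]/KH = 1.442×10^-5 / 2.818×10^-2 = 512 μatm

pCO2 = 512 μatm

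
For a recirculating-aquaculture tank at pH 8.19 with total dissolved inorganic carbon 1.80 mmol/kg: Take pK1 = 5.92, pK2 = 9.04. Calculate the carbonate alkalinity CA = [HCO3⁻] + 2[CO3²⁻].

CA = [HCO3⁻] + 2[CO3²⁻] = (α₁ + 2α₂)·DIC
At pH 8.19: [H⁺]/K1 = 10^-2.27 = 0.0053703, K2/[H⁺] = 10^-0.85 = 0.14125
α₁ = 1/(1 + 0.0053703 + 0.14125) = 1/1.1466 = 0.8721; α₂ = α₁·K2/[H⁺] = 0.1232
α₁ + 2α₂ = 1.1185
CA = 1.1185 × 1.80 = 2.01 mmol/kg

CA = 2.01 mmol/kg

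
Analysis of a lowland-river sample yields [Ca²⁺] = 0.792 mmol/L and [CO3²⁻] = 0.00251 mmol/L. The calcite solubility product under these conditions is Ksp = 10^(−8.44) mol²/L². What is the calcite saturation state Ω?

Ω = 0.548

Ksp = 10^(−8.44) = 3.631×10^-9
Ω = [Ca²⁺][CO3²⁻]/Ksp = (0.792×10^-3)(0.00251×10^-3) / 3.631×10^-9 = 0.548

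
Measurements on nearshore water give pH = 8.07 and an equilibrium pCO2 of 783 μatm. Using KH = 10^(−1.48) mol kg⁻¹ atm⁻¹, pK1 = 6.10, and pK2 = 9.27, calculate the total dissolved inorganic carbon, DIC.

DIC = 2.60 mmol/kg

[CO2*] = KH · pCO2 = 10^(−1.48) × 783×10^-6 = 2.593×10^-5 mol/kg
α₀ = 1/(1 + K1/[H⁺] + K1K2/[H⁺]²) = 1/(1 + 10^+1.97 + 10^+0.77) = 0.009979
DIC = [CO2*]/α₀ = 2.593×10^-5 / 0.009979 = 2.60 mmol/kg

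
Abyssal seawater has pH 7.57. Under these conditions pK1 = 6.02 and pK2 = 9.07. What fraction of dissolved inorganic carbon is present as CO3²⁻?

α₂ = 1 / (1 + [H⁺]/K2 + [H⁺]²/(K1K2)) = 1 / (1 + 10^+1.50 + 10^-0.05)
   = 1 / (1 + 31.623 + 0.89125) = 1/33.514 = 0.02984

α₂ = 0.0298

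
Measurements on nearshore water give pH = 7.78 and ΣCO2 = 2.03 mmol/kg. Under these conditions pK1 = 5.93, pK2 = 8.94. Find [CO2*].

[CO2*] = 0.0265 mmol/kg

α₀ = 1 / (1 + K1/[H⁺] + K1K2/[H⁺]²) = 1 / (1 + 10^+1.85 + 10^+0.69)
   = 1 / (1 + 70.795 + 4.8978) = 1/76.692 = 0.01304
[CO2*] = α₀ × DIC = 0.01304 × 2.03 = 0.0265 mmol/kg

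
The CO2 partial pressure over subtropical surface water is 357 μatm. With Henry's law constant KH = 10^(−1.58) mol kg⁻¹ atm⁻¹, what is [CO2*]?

[CO2*] = 9.39 μmol/kg

KH = 10^(−1.58) = 2.630×10^-2 mol kg⁻¹ atm⁻¹
[CO2*] = KH · pCO2 = 2.630×10^-2 × 357×10^-6 atm = 9.39×10^-6 mol/kg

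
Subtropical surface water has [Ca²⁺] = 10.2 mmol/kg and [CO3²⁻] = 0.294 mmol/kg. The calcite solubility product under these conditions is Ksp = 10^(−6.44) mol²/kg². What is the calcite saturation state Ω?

Ω = 8.26

Ksp = 10^(−6.44) = 3.631×10^-7
Ω = [Ca²⁺][CO3²⁻]/Ksp = (10.2×10^-3)(0.294×10^-3) / 3.631×10^-7 = 8.26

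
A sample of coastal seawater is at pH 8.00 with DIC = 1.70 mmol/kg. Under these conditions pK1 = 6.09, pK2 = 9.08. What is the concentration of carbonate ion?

[CO3²⁻] = 0.129 mmol/kg

α₂ = 1 / (1 + [H⁺]/K2 + [H⁺]²/(K1K2)) = 1 / (1 + 10^+1.08 + 10^-0.83)
   = 1 / (1 + 12.023 + 0.14791) = 1/13.171 = 0.07593
[CO3²⁻] = α₂ × DIC = 0.07593 × 1.70 = 0.129 mmol/kg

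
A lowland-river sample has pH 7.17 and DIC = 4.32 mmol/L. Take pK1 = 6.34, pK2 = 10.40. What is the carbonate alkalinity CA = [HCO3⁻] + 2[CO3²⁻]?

CA = 3.77 mmol/L

CA = [HCO3⁻] + 2[CO3²⁻] = (α₁ + 2α₂)·DIC
At pH 7.17: [H⁺]/K1 = 10^-0.83 = 0.14791, K2/[H⁺] = 10^-3.23 = 0.00058884
α₁ = 1/(1 + 0.14791 + 0.00058884) = 1/1.1485 = 0.8707; α₂ = α₁·K2/[H⁺] = 0.0005127
α₁ + 2α₂ = 0.8717
CA = 0.8717 × 4.32 = 3.77 mmol/L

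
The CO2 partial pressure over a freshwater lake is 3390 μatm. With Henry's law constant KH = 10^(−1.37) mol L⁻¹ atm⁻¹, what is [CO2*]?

KH = 10^(−1.37) = 4.266×10^-2 mol L⁻¹ atm⁻¹
[CO2*] = KH · pCO2 = 4.266×10^-2 × 3390×10^-6 atm = 1.45×10^-4 mol/L

[CO2*] = 145 μmol/L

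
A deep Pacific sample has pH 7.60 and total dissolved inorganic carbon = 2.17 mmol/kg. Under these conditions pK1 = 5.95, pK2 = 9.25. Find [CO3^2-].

[CO3²⁻] = 0.0465 mmol/kg

α₂ = 1 / (1 + [H⁺]/K2 + [H⁺]²/(K1K2)) = 1 / (1 + 10^+1.65 + 10^+0.00)
   = 1 / (1 + 44.668 + 1.0000) = 1/46.668 = 0.02143
[CO3²⁻] = α₂ × DIC = 0.02143 × 2.17 = 0.0465 mmol/kg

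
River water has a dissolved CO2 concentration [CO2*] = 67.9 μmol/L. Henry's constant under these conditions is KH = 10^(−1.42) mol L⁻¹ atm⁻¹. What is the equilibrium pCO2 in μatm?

KH = 10^(−1.42) = 3.802×10^-2 mol L⁻¹ atm⁻¹
pCO2 = [CO2*]/KH = 67.9×10^-6 / 3.802×10^-2 = 1.79×10^-3 atm = 1790 μatm

pCO2 = 1790 μatm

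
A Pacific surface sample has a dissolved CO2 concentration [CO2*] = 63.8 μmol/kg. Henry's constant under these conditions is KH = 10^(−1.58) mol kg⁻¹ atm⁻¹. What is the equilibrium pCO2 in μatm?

KH = 10^(−1.58) = 2.630×10^-2 mol kg⁻¹ atm⁻¹
pCO2 = [CO2*]/KH = 63.8×10^-6 / 2.630×10^-2 = 2.43×10^-3 atm = 2430 μatm

pCO2 = 2430 μatm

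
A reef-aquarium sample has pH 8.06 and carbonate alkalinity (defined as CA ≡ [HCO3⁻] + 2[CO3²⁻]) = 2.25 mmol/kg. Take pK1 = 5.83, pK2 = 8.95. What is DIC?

CA = [HCO3⁻] + 2[CO3²⁻] = (α₁ + 2α₂)·DIC
At pH 8.06: [H⁺]/K1 = 10^-2.23 = 0.0058884, K2/[H⁺] = 10^-0.89 = 0.12882
α₁ = 1/(1 + 0.0058884 + 0.12882) = 1/1.1347 = 0.8813; α₂ = α₁·K2/[H⁺] = 0.1135
α₁ + 2α₂ = 1.1083
DIC = CA / (α₁ + 2α₂) = 2.25 / 1.1083 = 2.03 mmol/kg

DIC = 2.03 mmol/kg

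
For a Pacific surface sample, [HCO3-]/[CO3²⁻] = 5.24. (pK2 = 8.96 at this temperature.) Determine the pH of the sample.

pH = 8.24

From K2 = [H⁺][CO3²⁻]/[HCO3-]:  pH = pK2 − log₁₀([HCO3-]/[CO3²⁻])
log₁₀(5.24) = +0.719
pH = 8.96 − (+0.719) = 8.24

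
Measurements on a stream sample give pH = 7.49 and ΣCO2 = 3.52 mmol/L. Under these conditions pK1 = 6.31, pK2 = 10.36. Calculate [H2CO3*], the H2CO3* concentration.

[CO2*] = 0.218 mmol/L

α₀ = 1 / (1 + K1/[H⁺] + K1K2/[H⁺]²) = 1 / (1 + 10^+1.18 + 10^-1.69)
   = 1 / (1 + 15.136 + 0.020417) = 1/16.156 = 0.06190
[CO2*] = α₀ × DIC = 0.06190 × 3.52 = 0.218 mmol/L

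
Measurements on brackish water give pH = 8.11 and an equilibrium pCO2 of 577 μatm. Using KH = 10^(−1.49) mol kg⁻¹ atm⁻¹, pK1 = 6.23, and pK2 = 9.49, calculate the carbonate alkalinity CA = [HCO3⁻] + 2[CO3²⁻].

CA = 1.53 mmol/kg

[CO2*] = KH · pCO2 = 10^(−1.49) × 577×10^-6 = 1.867×10^-5 mol/kg
α₀ = 1/(1 + K1/[H⁺] + K1K2/[H⁺]²) = 1/(1 + 10^+1.88 + 10^+0.50) = 0.01250
DIC = [CO2*]/α₀ = 1.867×10^-5 / 0.01250 = 1.494 mmol/kg
CA = (α₁ + 2α₂)·DIC = (0.9480 + 2×0.03952) × 1.494 = 1.53 mmol/kg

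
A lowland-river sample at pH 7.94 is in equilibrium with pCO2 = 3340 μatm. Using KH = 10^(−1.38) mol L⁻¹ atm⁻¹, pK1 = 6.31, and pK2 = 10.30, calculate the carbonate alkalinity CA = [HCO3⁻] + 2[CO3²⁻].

[CO2*] = KH · pCO2 = 10^(−1.38) × 3340×10^-6 = 1.392×10^-4 mol/L
α₀ = 1/(1 + K1/[H⁺] + K1K2/[H⁺]²) = 1/(1 + 10^+1.63 + 10^-0.73) = 0.02281
DIC = [CO2*]/α₀ = 1.392×10^-4 / 0.02281 = 6.105 mmol/L
CA = (α₁ + 2α₂)·DIC = (0.9729 + 2×0.004247) × 6.105 = 5.99 mmol/L

CA = 5.99 mmol/L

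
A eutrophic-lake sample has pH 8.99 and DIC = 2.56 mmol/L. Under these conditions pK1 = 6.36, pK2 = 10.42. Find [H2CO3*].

[CO2*] = 5.77 μmol/L

α₀ = 1 / (1 + K1/[H⁺] + K1K2/[H⁺]²) = 1 / (1 + 10^+2.63 + 10^+1.20)
   = 1 / (1 + 426.58 + 15.849) = 1/443.43 = 0.002255
[CO2*] = α₀ × DIC = 0.002255 × 2.56 = 0.00577 mmol/L = 5.77 μmol/L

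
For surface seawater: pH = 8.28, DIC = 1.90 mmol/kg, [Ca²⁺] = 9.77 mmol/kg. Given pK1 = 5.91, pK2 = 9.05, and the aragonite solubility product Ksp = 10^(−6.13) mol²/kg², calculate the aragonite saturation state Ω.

Ω = 3.62

α₂ = 1 / (1 + [H⁺]/K2 + [H⁺]²/(K1K2)) = 1 / (1 + 10^+0.77 + 10^-1.60)
   = 1 / (1 + 5.8884 + 0.025119) = 1/6.9136 = 0.1446
[CO3²⁻] = α₂ × DIC = 0.1446 × 1.90 = 0.2748 mmol/kg
Ksp = 10^(−6.13) = 7.413×10^-7
Ω = [Ca²⁺][CO3²⁻]/Ksp = (9.77×10^-3)(2.748×10^-4) / 7.413×10^-7 = 3.62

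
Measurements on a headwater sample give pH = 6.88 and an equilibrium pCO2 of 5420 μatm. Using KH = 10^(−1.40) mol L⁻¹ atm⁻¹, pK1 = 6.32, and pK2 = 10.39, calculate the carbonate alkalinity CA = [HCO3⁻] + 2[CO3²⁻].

[CO2*] = KH · pCO2 = 10^(−1.40) × 5420×10^-6 = 2.158×10^-4 mol/L
α₀ = 1/(1 + K1/[H⁺] + K1K2/[H⁺]²) = 1/(1 + 10^+0.56 + 10^-2.95) = 0.2159
DIC = [CO2*]/α₀ = 2.158×10^-4 / 0.2159 = 0.9994 mmol/L
CA = (α₁ + 2α₂)·DIC = (0.7839 + 2×0.0002422) × 0.9994 = 0.784 mmol/L

CA = 0.784 mmol/L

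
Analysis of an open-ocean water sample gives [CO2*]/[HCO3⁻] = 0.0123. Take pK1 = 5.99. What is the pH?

From K1 = [H⁺][HCO3⁻]/[CO2*]:  pH = pK1 − log₁₀([CO2*]/[HCO3⁻])
log₁₀(0.0123) = -1.910
pH = 5.99 − (-1.910) = 7.90

pH = 7.90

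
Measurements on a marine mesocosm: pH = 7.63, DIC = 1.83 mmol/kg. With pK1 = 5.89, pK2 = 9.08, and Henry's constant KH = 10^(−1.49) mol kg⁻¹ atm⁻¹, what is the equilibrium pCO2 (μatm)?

pCO2 = 977 μatm

α₀ = 1 / (1 + K1/[H⁺] + K1K2/[H⁺]²) = 1 / (1 + 10^+1.74 + 10^+0.29)
   = 1 / (1 + 54.954 + 1.9498) = 1/57.904 = 0.01727
[CO2*] = α₀ × DIC = 0.01727 × 1.83 = 0.03160 mmol/kg
pCO2 = [CO2*]/KH = 3.160×10^-5 / 3.236×10^-2 = 977 μatm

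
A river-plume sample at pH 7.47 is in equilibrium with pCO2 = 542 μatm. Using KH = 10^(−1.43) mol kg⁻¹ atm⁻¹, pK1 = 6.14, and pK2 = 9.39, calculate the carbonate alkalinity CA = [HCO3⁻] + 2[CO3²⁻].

CA = 0.441 mmol/kg

[CO2*] = KH · pCO2 = 10^(−1.43) × 542×10^-6 = 2.014×10^-5 mol/kg
α₀ = 1/(1 + K1/[H⁺] + K1K2/[H⁺]²) = 1/(1 + 10^+1.33 + 10^-0.59) = 0.04418
DIC = [CO2*]/α₀ = 2.014×10^-5 / 0.04418 = 0.4558 mmol/kg
CA = (α₁ + 2α₂)·DIC = (0.9445 + 2×0.01136) × 0.4558 = 0.441 mmol/kg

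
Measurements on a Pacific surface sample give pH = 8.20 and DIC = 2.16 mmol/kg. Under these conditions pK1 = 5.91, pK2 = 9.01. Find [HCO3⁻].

α₁ = 1 / (1 + [H⁺]/K1 + K2/[H⁺]) = 1 / (1 + 10^-2.29 + 10^-0.81)
   = 1 / (1 + 0.0051286 + 0.15488) = 1/1.1600 = 0.8621
[HCO3⁻] = α₁ × DIC = 0.8621 × 2.16 = 1.86 mmol/kg

[HCO3⁻] = 1.86 mmol/kg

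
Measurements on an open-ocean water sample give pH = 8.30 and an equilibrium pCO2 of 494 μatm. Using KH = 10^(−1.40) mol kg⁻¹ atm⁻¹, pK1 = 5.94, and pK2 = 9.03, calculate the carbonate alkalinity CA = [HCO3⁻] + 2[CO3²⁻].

CA = 6.18 mmol/kg

[CO2*] = KH · pCO2 = 10^(−1.40) × 494×10^-6 = 1.967×10^-5 mol/kg
α₀ = 1/(1 + K1/[H⁺] + K1K2/[H⁺]²) = 1/(1 + 10^+2.36 + 10^+1.63) = 0.003666
DIC = [CO2*]/α₀ = 1.967×10^-5 / 0.003666 = 5.364 mmol/kg
CA = (α₁ + 2α₂)·DIC = (0.8399 + 2×0.1564) × 5.364 = 6.18 mmol/kg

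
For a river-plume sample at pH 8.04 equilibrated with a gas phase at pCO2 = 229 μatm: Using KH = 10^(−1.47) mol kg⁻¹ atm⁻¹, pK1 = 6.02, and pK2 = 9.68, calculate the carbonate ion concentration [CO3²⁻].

[CO3²⁻] = 18.6 μmol/kg

[CO2*] = KH · pCO2 = 10^(−1.47) × 229×10^-6 = 7.760×10^-6 mol/kg
α₀ = 1/(1 + K1/[H⁺] + K1K2/[H⁺]²) = 1/(1 + 10^+2.02 + 10^+0.38) = 0.009250
DIC = [CO2*]/α₀ = 7.760×10^-6 / 0.009250 = 0.8389 mmol/kg
[CO3²⁻] = α₂·DIC; α₂ = 0.02219, so [CO3²⁻] = 0.02219 × 0.8389 = 0.0186 mmol/kg = 18.6 μmol/kg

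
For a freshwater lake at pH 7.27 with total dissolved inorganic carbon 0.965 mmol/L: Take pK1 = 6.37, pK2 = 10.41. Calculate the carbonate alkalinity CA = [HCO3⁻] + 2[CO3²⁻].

CA = [HCO3⁻] + 2[CO3²⁻] = (α₁ + 2α₂)·DIC
At pH 7.27: [H⁺]/K1 = 10^-0.90 = 0.12589, K2/[H⁺] = 10^-3.14 = 0.00072444
α₁ = 1/(1 + 0.12589 + 0.00072444) = 1/1.1266 = 0.8876; α₂ = α₁·K2/[H⁺] = 0.0006430
α₁ + 2α₂ = 0.8889
CA = 0.8889 × 0.965 = 0.858 mmol/L

CA = 0.858 mmol/L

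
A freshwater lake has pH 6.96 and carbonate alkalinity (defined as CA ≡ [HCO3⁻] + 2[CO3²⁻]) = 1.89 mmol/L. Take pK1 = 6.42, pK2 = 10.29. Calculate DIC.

DIC = 2.43 mmol/L

CA = [HCO3⁻] + 2[CO3²⁻] = (α₁ + 2α₂)·DIC
At pH 6.96: [H⁺]/K1 = 10^-0.54 = 0.28840, K2/[H⁺] = 10^-3.33 = 0.00046774
α₁ = 1/(1 + 0.28840 + 0.00046774) = 1/1.2889 = 0.7759; α₂ = α₁·K2/[H⁺] = 0.0003629
α₁ + 2α₂ = 0.7766
DIC = CA / (α₁ + 2α₂) = 1.89 / 0.7766 = 2.43 mmol/L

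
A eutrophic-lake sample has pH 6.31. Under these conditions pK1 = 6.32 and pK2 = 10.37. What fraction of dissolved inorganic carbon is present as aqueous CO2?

α₀ = 0.506

α₀ = 1 / (1 + K1/[H⁺] + K1K2/[H⁺]²) = 1 / (1 + 10^-0.01 + 10^-4.07)
   = 1 / (1 + 0.97724 + 8.5114×10^-5) = 1/1.9773 = 0.5057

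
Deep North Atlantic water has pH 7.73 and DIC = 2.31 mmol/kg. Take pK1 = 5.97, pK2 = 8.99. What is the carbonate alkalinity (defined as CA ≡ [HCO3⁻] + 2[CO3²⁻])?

CA = [HCO3⁻] + 2[CO3²⁻] = (α₁ + 2α₂)·DIC
At pH 7.73: [H⁺]/K1 = 10^-1.76 = 0.017378, K2/[H⁺] = 10^-1.26 = 0.054954
α₁ = 1/(1 + 0.017378 + 0.054954) = 1/1.0723 = 0.9325; α₂ = α₁·K2/[H⁺] = 0.05125
α₁ + 2α₂ = 1.0350
CA = 1.0350 × 2.31 = 2.39 mmol/kg

CA = 2.39 mmol/kg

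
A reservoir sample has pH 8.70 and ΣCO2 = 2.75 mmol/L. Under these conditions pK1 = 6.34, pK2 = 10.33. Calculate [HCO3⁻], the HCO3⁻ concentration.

α₁ = 1 / (1 + [H⁺]/K1 + K2/[H⁺]) = 1 / (1 + 10^-2.36 + 10^-1.63)
   = 1 / (1 + 0.0043652 + 0.023442) = 1/1.0278 = 0.9729
[HCO3⁻] = α₁ × DIC = 0.9729 × 2.75 = 2.68 mmol/L

[HCO3⁻] = 2.68 mmol/L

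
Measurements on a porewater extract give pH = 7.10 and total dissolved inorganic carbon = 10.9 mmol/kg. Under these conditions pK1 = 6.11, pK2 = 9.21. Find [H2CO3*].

[CO2*] = 1.00 mmol/kg

α₀ = 1 / (1 + K1/[H⁺] + K1K2/[H⁺]²) = 1 / (1 + 10^+0.99 + 10^-1.12)
   = 1 / (1 + 9.7724 + 0.075858) = 1/10.848 = 0.09218
[CO2*] = α₀ × DIC = 0.09218 × 10.9 = 1.00 mmol/kg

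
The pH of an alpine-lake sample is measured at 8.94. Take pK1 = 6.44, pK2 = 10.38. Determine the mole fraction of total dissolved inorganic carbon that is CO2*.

α₀ = 0.00304

α₀ = 1 / (1 + K1/[H⁺] + K1K2/[H⁺]²) = 1 / (1 + 10^+2.50 + 10^+1.06)
   = 1 / (1 + 316.23 + 11.482) = 1/328.71 = 0.003042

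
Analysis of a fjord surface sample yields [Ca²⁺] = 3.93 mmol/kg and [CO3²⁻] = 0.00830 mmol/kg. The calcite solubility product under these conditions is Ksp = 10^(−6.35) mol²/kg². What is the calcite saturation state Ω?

Ksp = 10^(−6.35) = 4.467×10^-7
Ω = [Ca²⁺][CO3²⁻]/Ksp = (3.93×10^-3)(0.00830×10^-3) / 4.467×10^-7 = 0.0730

Ω = 0.0730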